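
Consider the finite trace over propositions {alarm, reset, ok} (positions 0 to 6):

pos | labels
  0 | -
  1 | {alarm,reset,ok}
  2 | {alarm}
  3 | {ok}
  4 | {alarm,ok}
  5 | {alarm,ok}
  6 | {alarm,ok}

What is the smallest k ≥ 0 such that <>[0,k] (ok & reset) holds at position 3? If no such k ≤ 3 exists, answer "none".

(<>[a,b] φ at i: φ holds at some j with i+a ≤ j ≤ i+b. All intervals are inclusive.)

Scan j = 3,4,… for (ok & reset):
  j=3: fails
  j=4: fails
  j=5: fails
  j=6: fails
No j in [3,6] satisfies it → none.

none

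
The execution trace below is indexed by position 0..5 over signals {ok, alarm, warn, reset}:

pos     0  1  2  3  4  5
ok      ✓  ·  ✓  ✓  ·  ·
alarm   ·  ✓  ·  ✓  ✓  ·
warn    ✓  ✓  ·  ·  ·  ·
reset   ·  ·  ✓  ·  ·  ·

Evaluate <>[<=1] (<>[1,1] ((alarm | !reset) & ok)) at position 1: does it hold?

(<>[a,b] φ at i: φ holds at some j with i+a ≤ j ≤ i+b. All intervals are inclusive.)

Yes

Check <>[1,1] ((alarm | !reset) & ok) at each j in [1,2]:
  j=1: fails (none in [2,2])
  j=2: holds (witness at 3)
Found at j=2 → formula holds.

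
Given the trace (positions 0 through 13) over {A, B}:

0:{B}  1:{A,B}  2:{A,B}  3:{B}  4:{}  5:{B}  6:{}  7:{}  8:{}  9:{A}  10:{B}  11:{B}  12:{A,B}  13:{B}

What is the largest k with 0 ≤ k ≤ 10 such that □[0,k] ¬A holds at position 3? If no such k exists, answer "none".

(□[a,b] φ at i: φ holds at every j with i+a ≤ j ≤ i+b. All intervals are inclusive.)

¬A must hold from j=3 onward; find where it first fails.
  j=3: holds
  j=4: holds
  j=5: holds
  j=6: holds
  j=7: holds
  j=8: holds
  j=9: fails
Holds on [3,8], so largest k = 5.

5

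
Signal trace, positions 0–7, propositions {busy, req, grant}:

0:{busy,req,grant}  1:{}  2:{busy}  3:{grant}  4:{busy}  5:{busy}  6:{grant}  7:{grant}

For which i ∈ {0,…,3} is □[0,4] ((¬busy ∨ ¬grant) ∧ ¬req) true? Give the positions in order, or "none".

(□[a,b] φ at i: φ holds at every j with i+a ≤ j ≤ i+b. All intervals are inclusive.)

Evaluate at each i in [0,3]:
  i=0: ✗ (fails at j=0)
  i=1: ✓ (all of [1,5])
  i=2: ✓ (all of [2,6])
  i=3: ✓ (all of [3,7])

1, 2, 3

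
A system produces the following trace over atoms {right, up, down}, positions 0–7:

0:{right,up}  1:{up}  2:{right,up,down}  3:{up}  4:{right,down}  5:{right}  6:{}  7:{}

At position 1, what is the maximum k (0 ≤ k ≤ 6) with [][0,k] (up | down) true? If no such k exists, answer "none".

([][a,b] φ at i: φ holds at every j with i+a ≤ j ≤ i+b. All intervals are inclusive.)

3

(up | down) must hold from j=1 onward; find where it first fails.
  j=1: holds
  j=2: holds
  j=3: holds
  j=4: holds
  j=5: fails
Holds on [1,4], so largest k = 3.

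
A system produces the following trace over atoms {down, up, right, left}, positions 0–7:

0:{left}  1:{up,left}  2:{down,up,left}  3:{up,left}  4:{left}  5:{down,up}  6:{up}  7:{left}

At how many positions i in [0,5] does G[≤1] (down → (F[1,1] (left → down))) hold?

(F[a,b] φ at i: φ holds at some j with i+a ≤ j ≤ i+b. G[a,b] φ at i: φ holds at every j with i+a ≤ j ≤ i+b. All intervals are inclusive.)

Evaluate at each i in [0,5]:
  i=0: ✓ (all of [0,1])
  i=1: ✗ (fails at j=2)
  i=2: ✗ (fails at j=2)
  i=3: ✓ (all of [3,4])
  i=4: ✓ (all of [4,5])
  i=5: ✓ (all of [5,6])
Positions where it holds: {0, 3, 4, 5} → 4.

4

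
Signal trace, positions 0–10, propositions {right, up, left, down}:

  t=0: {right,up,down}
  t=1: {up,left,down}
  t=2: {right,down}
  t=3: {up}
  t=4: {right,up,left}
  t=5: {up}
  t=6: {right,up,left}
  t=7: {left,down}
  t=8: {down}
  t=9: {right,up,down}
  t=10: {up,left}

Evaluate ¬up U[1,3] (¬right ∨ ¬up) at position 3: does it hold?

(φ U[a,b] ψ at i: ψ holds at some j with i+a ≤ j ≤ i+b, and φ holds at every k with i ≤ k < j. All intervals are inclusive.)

No

Need some j in [4,6] with (¬right ∨ ¬up), and ¬up at every k in [3,j-1].
  j=4: (¬right ∨ ¬up) false.
  j=5: (¬right ∨ ¬up) holds, but ¬up fails at k=3 → not this j.
  j=6: (¬right ∨ ¬up) false.
No j in the window works → until fails.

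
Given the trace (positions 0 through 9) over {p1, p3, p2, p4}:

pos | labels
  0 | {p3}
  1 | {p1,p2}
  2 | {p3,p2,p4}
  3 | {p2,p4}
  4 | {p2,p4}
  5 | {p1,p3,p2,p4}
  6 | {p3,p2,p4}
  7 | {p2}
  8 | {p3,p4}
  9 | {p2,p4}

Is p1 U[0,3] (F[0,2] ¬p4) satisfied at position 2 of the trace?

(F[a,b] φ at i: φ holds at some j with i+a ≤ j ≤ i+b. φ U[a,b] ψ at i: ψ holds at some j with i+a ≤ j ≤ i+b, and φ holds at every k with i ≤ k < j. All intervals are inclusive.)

Need some j in [2,5] with F[0,2] ¬p4, and p1 at every k in [2,j-1].
  j=2: F[0,2] ¬p4 — fails (none in [2,4]).
  j=3: F[0,2] ¬p4 — fails (none in [3,5]).
  j=4: F[0,2] ¬p4 — fails (none in [4,6]).
  j=5: F[0,2] ¬p4 holds, but p1 fails at k=2 → not this j.
No j in the window works → until fails.

Does not hold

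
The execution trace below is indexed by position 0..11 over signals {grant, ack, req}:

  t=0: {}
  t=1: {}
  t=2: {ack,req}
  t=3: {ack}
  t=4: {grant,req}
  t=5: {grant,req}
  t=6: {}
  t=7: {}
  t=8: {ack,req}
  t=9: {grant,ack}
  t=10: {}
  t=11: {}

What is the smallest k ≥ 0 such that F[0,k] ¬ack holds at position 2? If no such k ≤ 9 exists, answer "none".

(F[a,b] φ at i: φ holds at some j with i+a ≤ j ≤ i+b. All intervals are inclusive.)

Scan j = 2,3,… for ¬ack:
  j=2: fails
  j=3: fails
  j=4: holds
First hit at j=4, so smallest k = 4-2 = 2.

2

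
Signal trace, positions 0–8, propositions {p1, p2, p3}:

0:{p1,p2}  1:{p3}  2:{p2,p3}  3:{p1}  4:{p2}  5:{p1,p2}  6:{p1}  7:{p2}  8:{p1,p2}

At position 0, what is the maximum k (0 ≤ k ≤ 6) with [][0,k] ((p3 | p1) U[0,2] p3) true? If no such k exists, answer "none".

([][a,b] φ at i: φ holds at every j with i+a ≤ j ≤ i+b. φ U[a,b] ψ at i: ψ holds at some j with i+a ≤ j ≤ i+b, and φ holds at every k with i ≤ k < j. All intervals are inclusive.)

2

((p3 | p1) U[0,2] p3) must hold from j=0 onward; find where it first fails.
  j=0: holds
  j=1: holds
  j=2: holds
  j=3: fails
Holds on [0,2], so largest k = 2.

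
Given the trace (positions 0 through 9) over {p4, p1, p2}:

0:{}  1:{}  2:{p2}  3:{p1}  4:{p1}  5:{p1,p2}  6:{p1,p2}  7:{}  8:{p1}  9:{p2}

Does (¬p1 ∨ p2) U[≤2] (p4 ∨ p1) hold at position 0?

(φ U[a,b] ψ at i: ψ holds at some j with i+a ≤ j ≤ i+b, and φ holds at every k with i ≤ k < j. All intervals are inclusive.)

Does not hold

Need some j in [0,2] with (p4 ∨ p1), and (¬p1 ∨ p2) at every k in [0,j-1].
  j=0: (p4 ∨ p1) false.
  j=1: (p4 ∨ p1) false.
  j=2: (p4 ∨ p1) false.
No j in the window works → until fails.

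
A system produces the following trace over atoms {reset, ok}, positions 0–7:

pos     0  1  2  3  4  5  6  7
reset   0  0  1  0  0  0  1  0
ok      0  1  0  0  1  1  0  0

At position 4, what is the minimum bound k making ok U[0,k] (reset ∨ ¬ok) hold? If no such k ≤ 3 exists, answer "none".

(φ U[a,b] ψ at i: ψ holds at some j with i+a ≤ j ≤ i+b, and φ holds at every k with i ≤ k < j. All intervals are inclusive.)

Need earliest j ≥ 4 with (reset ∨ ¬ok), and ok at every k in [4,j-1].
  j=4: rhs fails.
  j=5: rhs fails.
  j=6: rhs holds; lhs holds on [4,5]. k = 2.

2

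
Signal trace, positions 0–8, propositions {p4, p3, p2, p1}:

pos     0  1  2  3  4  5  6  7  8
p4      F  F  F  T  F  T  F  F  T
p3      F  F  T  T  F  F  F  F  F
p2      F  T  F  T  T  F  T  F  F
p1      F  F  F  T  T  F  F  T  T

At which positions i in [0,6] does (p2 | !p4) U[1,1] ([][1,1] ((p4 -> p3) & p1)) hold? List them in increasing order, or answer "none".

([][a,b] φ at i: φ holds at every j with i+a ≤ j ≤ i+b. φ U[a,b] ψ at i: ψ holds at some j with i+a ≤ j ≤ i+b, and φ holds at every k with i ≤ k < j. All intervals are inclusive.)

Evaluate at each i in [0,6]:
  i=0: ✗ (no rhs in [1,1])
  i=1: ✓ (rhs at j=2; lhs holds on [1,1])
  i=2: ✓ (rhs at j=3; lhs holds on [2,2])
  i=3: ✗ (no rhs in [4,4])
  i=4: ✗ (no rhs in [5,5])
  i=5: ✗ (lhs fails at k=5 before rhs at j=6)
  i=6: ✗ (no rhs in [7,7])

1, 2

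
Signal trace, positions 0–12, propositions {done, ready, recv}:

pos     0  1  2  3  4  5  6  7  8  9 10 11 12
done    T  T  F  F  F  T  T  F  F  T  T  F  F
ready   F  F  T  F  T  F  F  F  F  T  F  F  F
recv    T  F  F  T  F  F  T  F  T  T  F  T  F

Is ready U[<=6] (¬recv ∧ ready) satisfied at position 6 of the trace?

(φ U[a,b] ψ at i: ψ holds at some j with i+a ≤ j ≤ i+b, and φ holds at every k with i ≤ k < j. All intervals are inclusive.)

False

Need some j in [6,12] with (¬recv ∧ ready), and ready at every k in [6,j-1].
  j=6: (¬recv ∧ ready) false.
  j=7: (¬recv ∧ ready) false.
  j=8: (¬recv ∧ ready) false.
  j=9: (¬recv ∧ ready) false.
  j=10: (¬recv ∧ ready) false.
  j=11: (¬recv ∧ ready) false.
  j=12: (¬recv ∧ ready) false.
No j in the window works → until fails.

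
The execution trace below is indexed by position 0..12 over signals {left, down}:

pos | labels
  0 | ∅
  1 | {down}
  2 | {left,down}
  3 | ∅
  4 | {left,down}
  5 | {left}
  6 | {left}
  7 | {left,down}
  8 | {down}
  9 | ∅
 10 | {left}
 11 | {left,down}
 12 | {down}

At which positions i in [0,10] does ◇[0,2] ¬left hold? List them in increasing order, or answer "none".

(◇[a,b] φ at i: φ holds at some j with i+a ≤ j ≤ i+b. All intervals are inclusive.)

Evaluate at each i in [0,10]:
  i=0: ✓ (witness j=0)
  i=1: ✓ (witness j=1)
  i=2: ✓ (witness j=3)
  i=3: ✓ (witness j=3)
  i=4: ✗ (none in [4,6])
  i=5: ✗ (none in [5,7])
  i=6: ✓ (witness j=8)
  i=7: ✓ (witness j=8)
  i=8: ✓ (witness j=8)
  i=9: ✓ (witness j=9)
  i=10: ✓ (witness j=12)

0, 1, 2, 3, 6, 7, 8, 9, 10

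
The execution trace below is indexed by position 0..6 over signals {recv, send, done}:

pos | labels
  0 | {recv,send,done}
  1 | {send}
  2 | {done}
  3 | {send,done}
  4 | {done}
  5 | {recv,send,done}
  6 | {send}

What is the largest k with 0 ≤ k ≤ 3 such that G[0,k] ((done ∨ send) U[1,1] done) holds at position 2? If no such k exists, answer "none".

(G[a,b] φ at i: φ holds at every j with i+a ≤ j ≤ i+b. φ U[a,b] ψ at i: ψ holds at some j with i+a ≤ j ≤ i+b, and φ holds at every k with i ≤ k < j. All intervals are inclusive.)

((done ∨ send) U[1,1] done) must hold from j=2 onward; find where it first fails.
  j=2: holds
  j=3: holds
  j=4: holds
  j=5: fails
Holds on [2,4], so largest k = 2.

2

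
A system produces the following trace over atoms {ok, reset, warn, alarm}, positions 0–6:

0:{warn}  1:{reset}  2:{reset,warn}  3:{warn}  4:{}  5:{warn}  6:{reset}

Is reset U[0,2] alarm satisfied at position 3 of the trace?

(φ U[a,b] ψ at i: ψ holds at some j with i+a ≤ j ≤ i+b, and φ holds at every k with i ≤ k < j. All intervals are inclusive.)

No

Need some j in [3,5] with alarm, and reset at every k in [3,j-1].
  j=3: alarm false.
  j=4: alarm false.
  j=5: alarm false.
No j in the window works → until fails.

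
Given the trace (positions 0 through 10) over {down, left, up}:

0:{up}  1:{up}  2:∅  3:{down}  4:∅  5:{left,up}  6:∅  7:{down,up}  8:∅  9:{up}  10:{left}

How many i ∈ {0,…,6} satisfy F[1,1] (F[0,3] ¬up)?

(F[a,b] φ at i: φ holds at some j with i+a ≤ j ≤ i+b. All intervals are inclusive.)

Evaluate at each i in [0,6]:
  i=0: ✓ (witness j=1)
  i=1: ✓ (witness j=2)
  i=2: ✓ (witness j=3)
  i=3: ✓ (witness j=4)
  i=4: ✓ (witness j=5)
  i=5: ✓ (witness j=6)
  i=6: ✓ (witness j=7)
Positions where it holds: {0, 1, 2, 3, 4, 5, 6} → 7.

7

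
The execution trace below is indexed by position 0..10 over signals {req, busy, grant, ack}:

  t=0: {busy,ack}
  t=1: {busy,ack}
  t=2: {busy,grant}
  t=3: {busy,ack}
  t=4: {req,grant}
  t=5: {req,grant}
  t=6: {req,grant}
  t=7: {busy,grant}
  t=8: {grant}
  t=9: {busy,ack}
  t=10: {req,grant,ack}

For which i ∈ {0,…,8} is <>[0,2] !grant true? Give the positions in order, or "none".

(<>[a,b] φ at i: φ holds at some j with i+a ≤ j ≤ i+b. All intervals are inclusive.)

0, 1, 2, 3, 7, 8

Evaluate at each i in [0,8]:
  i=0: ✓ (witness j=0)
  i=1: ✓ (witness j=1)
  i=2: ✓ (witness j=3)
  i=3: ✓ (witness j=3)
  i=4: ✗ (none in [4,6])
  i=5: ✗ (none in [5,7])
  i=6: ✗ (none in [6,8])
  i=7: ✓ (witness j=9)
  i=8: ✓ (witness j=9)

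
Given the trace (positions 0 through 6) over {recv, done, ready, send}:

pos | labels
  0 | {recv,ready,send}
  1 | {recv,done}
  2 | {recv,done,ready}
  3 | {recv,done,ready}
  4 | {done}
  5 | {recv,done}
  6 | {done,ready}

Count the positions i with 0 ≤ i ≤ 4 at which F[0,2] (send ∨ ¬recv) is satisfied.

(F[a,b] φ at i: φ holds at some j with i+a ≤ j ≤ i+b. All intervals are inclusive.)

Evaluate at each i in [0,4]:
  i=0: ✓ (witness j=0)
  i=1: ✗ (none in [1,3])
  i=2: ✓ (witness j=4)
  i=3: ✓ (witness j=4)
  i=4: ✓ (witness j=4)
Positions where it holds: {0, 2, 3, 4} → 4.

4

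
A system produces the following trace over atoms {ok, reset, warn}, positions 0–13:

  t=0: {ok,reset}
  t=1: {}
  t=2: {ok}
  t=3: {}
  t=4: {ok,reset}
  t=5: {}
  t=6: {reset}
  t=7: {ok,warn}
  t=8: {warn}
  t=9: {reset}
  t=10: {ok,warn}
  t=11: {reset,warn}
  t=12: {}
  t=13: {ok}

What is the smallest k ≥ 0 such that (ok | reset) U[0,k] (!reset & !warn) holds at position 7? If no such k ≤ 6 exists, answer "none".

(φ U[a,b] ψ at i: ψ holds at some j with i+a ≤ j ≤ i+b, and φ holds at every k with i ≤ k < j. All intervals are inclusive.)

Need earliest j ≥ 7 with (!reset & !warn), and (ok | reset) at every k in [7,j-1].
  j=7: rhs fails.
  j=8: rhs fails.
  j=9: rhs fails.
  j=10: rhs fails.
  j=11: rhs fails.
  j=12: rhs holds but lhs fails at k=8.
  j=13: rhs holds but lhs fails at k=8.
No witness within the range → none.

none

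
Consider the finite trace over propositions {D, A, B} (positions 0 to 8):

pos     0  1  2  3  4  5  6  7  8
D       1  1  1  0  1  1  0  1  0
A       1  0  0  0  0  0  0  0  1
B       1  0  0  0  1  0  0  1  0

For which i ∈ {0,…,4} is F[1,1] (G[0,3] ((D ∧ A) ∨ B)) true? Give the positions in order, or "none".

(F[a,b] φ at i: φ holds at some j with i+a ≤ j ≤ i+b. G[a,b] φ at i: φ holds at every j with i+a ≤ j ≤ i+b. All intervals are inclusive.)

Evaluate at each i in [0,4]:
  i=0: ✗ (none in [1,1])
  i=1: ✗ (none in [2,2])
  i=2: ✗ (none in [3,3])
  i=3: ✗ (none in [4,4])
  i=4: ✗ (none in [5,5])

none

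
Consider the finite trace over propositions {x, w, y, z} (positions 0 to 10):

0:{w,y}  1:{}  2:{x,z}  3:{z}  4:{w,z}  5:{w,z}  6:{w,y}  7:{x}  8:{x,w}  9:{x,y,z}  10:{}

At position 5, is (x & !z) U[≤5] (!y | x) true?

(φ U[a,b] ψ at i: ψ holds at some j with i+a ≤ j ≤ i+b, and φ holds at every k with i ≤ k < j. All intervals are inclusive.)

Need some j in [5,10] with (!y | x), and (x & !z) at every k in [5,j-1].
  j=5: (!y | x) holds; no prefix to check → satisfied.

True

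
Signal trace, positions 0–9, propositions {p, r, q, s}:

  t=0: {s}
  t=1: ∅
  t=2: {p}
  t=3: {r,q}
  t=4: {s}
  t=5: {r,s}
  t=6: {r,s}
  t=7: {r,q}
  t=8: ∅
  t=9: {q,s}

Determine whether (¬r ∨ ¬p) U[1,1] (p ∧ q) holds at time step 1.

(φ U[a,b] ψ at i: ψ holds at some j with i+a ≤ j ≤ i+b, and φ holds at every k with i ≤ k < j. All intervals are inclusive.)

Need some j in [2,2] with (p ∧ q), and (¬r ∨ ¬p) at every k in [1,j-1].
  j=2: (p ∧ q) false.
No j in the window works → until fails.

False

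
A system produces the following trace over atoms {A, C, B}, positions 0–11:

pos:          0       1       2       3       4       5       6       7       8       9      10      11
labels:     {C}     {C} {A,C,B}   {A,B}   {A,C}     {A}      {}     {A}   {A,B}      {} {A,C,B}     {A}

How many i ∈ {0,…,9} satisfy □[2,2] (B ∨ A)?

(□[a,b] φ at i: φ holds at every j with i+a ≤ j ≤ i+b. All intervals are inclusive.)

8

Evaluate at each i in [0,9]:
  i=0: ✓ (all of [2,2])
  i=1: ✓ (all of [3,3])
  i=2: ✓ (all of [4,4])
  i=3: ✓ (all of [5,5])
  i=4: ✗ (fails at j=6)
  i=5: ✓ (all of [7,7])
  i=6: ✓ (all of [8,8])
  i=7: ✗ (fails at j=9)
  i=8: ✓ (all of [10,10])
  i=9: ✓ (all of [11,11])
Positions where it holds: {0, 1, 2, 3, 5, 6, 8, 9} → 8.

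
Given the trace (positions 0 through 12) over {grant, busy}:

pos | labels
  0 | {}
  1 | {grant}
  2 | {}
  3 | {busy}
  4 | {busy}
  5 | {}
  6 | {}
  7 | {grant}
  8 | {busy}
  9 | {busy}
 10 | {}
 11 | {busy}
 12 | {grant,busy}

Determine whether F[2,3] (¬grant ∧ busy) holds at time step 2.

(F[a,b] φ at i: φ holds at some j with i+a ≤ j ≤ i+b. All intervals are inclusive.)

Check (¬grant ∧ busy) at each j in [4,5]:
  j=4: true
  j=5: false
Found at j=4 → formula holds.

Yes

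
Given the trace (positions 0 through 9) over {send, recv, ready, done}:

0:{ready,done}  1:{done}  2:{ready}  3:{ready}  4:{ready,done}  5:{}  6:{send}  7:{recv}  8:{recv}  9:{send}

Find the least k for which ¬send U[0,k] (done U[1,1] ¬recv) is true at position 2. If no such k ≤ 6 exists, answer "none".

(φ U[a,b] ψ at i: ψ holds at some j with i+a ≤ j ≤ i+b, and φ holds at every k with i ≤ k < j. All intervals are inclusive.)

Need earliest j ≥ 2 with (done U[1,1] ¬recv), and ¬send at every k in [2,j-1].
  j=2: rhs fails.
  j=3: rhs fails.
  j=4: rhs holds; lhs holds on [2,3]. k = 2.

2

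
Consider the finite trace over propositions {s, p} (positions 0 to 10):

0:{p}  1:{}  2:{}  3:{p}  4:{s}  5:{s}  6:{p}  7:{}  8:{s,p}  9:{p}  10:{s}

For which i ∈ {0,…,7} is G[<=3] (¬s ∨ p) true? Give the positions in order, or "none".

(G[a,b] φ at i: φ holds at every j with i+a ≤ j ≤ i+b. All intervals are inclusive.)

0, 6

Evaluate at each i in [0,7]:
  i=0: ✓ (all of [0,3])
  i=1: ✗ (fails at j=4)
  i=2: ✗ (fails at j=4)
  i=3: ✗ (fails at j=4)
  i=4: ✗ (fails at j=4)
  i=5: ✗ (fails at j=5)
  i=6: ✓ (all of [6,9])
  i=7: ✗ (fails at j=10)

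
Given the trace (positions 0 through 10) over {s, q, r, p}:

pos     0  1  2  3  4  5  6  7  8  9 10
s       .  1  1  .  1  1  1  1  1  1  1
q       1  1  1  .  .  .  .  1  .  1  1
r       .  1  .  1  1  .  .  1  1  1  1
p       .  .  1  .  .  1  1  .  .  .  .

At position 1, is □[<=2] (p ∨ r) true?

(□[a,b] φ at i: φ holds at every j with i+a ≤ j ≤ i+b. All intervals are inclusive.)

Check (p ∨ r) at every j in [1,3]:
  j=1: true
  j=2: true
  j=3: true
All positions satisfy it → formula holds.

Holds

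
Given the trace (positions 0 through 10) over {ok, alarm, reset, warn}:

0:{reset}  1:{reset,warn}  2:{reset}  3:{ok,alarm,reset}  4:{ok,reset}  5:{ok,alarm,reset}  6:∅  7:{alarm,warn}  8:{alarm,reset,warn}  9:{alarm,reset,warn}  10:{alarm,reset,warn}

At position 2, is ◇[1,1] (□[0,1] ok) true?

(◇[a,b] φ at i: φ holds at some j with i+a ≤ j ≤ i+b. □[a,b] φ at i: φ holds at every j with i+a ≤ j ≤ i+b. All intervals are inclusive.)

Holds

Check □[0,1] ok at each j in [3,3]:
  j=3: holds on [3,4]
Found at j=3 → formula holds.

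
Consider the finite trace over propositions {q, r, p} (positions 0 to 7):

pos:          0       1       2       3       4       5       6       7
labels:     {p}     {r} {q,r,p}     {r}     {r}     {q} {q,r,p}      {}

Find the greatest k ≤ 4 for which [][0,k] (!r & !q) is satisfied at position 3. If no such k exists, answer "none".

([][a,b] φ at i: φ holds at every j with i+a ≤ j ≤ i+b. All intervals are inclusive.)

none

(!r & !q) must hold from j=3 onward; find where it first fails.
  j=3: fails → no k works.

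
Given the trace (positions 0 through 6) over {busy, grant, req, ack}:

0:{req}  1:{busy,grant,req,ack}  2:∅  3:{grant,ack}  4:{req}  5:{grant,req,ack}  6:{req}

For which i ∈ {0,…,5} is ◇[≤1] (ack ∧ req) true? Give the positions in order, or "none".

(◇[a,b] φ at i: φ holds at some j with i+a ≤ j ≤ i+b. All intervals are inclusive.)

0, 1, 4, 5

Evaluate at each i in [0,5]:
  i=0: ✓ (witness j=1)
  i=1: ✓ (witness j=1)
  i=2: ✗ (none in [2,3])
  i=3: ✗ (none in [3,4])
  i=4: ✓ (witness j=5)
  i=5: ✓ (witness j=5)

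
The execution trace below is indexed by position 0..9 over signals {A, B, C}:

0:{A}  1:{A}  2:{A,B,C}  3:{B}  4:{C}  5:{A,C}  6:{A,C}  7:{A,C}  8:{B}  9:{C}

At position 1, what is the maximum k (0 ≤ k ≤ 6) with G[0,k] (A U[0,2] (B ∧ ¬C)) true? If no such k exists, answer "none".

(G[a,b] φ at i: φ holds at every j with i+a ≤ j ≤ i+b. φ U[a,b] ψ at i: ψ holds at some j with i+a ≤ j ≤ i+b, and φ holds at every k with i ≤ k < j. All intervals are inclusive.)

(A U[0,2] (B ∧ ¬C)) must hold from j=1 onward; find where it first fails.
  j=1: holds
  j=2: holds
  j=3: holds
  j=4: fails
Holds on [1,3], so largest k = 2.

2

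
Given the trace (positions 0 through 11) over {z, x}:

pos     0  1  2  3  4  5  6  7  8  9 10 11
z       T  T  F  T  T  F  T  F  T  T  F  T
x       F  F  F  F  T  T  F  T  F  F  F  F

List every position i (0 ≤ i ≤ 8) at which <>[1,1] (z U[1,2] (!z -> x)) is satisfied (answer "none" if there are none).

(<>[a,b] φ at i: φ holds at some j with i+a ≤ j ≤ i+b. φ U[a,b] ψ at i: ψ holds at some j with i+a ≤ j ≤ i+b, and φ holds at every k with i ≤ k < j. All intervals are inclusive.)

Evaluate at each i in [0,8]:
  i=0: ✗ (none in [1,1])
  i=1: ✗ (none in [2,2])
  i=2: ✓ (witness j=3)
  i=3: ✓ (witness j=4)
  i=4: ✗ (none in [5,5])
  i=5: ✓ (witness j=6)
  i=6: ✗ (none in [7,7])
  i=7: ✓ (witness j=8)
  i=8: ✗ (none in [9,9])

2, 3, 5, 7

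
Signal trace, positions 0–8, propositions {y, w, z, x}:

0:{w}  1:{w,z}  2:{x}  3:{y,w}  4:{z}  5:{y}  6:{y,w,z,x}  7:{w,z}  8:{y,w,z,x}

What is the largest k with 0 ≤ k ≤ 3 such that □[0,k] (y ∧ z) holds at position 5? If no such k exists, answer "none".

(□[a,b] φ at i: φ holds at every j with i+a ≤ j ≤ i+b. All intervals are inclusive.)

(y ∧ z) must hold from j=5 onward; find where it first fails.
  j=5: fails → no k works.

none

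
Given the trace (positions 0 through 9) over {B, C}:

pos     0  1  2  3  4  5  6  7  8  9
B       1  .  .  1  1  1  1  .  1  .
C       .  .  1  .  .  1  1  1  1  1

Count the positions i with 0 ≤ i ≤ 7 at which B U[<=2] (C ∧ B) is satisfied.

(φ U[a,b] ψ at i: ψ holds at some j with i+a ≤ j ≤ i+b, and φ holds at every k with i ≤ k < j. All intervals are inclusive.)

Evaluate at each i in [0,7]:
  i=0: ✗ (no rhs in [0,2])
  i=1: ✗ (no rhs in [1,3])
  i=2: ✗ (no rhs in [2,4])
  i=3: ✓ (rhs at j=5; lhs holds on [3,4])
  i=4: ✓ (rhs at j=5; lhs holds on [4,4])
  i=5: ✓ (rhs at j=5)
  i=6: ✓ (rhs at j=6)
  i=7: ✗ (lhs fails at k=7 before rhs at j=8)
Positions where it holds: {3, 4, 5, 6} → 4.

4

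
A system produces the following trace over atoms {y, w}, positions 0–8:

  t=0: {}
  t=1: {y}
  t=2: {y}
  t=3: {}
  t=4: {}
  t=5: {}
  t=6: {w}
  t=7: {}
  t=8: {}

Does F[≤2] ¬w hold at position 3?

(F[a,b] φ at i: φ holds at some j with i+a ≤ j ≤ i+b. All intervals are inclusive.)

Check ¬w at each j in [3,5]:
  j=3: true
  j=4: true
  j=5: true
Found at j=3 → formula holds.

Holds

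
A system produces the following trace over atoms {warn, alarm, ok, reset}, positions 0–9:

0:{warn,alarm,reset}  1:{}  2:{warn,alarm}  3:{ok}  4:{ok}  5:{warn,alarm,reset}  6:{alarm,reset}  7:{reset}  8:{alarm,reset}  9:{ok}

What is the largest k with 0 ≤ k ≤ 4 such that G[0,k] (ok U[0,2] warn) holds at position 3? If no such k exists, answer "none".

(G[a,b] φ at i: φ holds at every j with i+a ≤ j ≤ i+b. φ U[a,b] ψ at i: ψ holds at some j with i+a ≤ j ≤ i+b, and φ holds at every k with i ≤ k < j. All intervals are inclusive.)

2

(ok U[0,2] warn) must hold from j=3 onward; find where it first fails.
  j=3: holds
  j=4: holds
  j=5: holds
  j=6: fails
Holds on [3,5], so largest k = 2.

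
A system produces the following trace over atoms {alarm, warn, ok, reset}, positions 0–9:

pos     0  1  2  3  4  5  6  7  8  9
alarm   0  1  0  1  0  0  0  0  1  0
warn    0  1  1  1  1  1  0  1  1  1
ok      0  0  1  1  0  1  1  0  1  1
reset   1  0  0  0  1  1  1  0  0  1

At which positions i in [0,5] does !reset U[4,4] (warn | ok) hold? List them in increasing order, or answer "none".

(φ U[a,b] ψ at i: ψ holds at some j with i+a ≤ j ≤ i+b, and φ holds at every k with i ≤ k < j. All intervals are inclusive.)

none

Evaluate at each i in [0,5]:
  i=0: ✗ (lhs fails at k=0 before rhs at j=4)
  i=1: ✗ (lhs fails at k=4 before rhs at j=5)
  i=2: ✗ (lhs fails at k=4 before rhs at j=6)
  i=3: ✗ (lhs fails at k=4 before rhs at j=7)
  i=4: ✗ (lhs fails at k=4 before rhs at j=8)
  i=5: ✗ (lhs fails at k=5 before rhs at j=9)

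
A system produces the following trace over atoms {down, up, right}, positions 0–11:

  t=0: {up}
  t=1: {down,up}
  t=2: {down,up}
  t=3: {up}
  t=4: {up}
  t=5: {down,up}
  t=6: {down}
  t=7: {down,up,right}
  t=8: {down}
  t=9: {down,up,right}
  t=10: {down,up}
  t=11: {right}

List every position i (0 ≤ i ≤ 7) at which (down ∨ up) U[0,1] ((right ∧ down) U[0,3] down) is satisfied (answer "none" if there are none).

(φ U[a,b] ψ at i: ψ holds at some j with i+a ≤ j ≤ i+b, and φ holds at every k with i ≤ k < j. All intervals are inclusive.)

Evaluate at each i in [0,7]:
  i=0: ✓ (rhs at j=1; lhs holds on [0,0])
  i=1: ✓ (rhs at j=1)
  i=2: ✓ (rhs at j=2)
  i=3: ✗ (no rhs in [3,4])
  i=4: ✓ (rhs at j=5; lhs holds on [4,4])
  i=5: ✓ (rhs at j=5)
  i=6: ✓ (rhs at j=6)
  i=7: ✓ (rhs at j=7)

0, 1, 2, 4, 5, 6, 7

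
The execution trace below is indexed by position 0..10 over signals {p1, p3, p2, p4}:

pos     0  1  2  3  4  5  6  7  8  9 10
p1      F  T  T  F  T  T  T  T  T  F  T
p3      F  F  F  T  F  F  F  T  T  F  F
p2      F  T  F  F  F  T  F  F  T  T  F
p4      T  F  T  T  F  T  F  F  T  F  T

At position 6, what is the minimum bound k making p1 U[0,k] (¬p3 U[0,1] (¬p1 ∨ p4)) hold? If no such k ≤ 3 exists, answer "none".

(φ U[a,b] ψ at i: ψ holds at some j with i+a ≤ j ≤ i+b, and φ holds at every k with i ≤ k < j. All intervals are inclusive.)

Need earliest j ≥ 6 with (¬p3 U[0,1] (¬p1 ∨ p4)), and p1 at every k in [6,j-1].
  j=6: rhs fails.
  j=7: rhs fails.
  j=8: rhs holds; lhs holds on [6,7]. k = 2.

2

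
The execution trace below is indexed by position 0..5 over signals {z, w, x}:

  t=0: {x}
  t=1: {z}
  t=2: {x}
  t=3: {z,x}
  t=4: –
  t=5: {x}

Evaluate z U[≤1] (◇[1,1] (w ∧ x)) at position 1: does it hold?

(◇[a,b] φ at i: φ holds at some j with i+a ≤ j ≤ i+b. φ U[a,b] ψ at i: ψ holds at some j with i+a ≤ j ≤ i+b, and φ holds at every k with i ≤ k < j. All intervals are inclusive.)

No

Need some j in [1,2] with ◇[1,1] (w ∧ x), and z at every k in [1,j-1].
  j=1: ◇[1,1] (w ∧ x) — fails (none in [2,2]).
  j=2: ◇[1,1] (w ∧ x) — fails (none in [3,3]).
No j in the window works → until fails.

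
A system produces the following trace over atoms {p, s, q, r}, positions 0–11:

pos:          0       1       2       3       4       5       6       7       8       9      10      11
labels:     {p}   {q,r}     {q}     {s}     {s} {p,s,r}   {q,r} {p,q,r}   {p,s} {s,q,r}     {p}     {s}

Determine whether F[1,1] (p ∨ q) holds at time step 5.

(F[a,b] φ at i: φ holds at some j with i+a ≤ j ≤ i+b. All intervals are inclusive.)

True

Check (p ∨ q) at each j in [6,6]:
  j=6: true
Found at j=6 → formula holds.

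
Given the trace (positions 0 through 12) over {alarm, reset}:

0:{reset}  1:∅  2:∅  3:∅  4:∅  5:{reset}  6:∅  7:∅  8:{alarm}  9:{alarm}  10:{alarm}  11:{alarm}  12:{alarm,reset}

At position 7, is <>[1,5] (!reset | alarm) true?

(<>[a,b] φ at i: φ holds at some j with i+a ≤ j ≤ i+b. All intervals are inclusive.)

True

Check (!reset | alarm) at each j in [8,12]:
  j=8: true
  j=9: true
  j=10: true
  j=11: true
  j=12: true
Found at j=8 → formula holds.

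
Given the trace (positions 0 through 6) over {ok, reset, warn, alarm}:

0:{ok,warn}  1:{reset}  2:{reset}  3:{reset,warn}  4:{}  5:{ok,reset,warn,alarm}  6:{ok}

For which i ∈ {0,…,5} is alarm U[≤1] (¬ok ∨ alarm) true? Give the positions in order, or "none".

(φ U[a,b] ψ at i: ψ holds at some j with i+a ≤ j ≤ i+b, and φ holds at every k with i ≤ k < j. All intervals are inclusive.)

Evaluate at each i in [0,5]:
  i=0: ✗ (lhs fails at k=0 before rhs at j=1)
  i=1: ✓ (rhs at j=1)
  i=2: ✓ (rhs at j=2)
  i=3: ✓ (rhs at j=3)
  i=4: ✓ (rhs at j=4)
  i=5: ✓ (rhs at j=5)

1, 2, 3, 4, 5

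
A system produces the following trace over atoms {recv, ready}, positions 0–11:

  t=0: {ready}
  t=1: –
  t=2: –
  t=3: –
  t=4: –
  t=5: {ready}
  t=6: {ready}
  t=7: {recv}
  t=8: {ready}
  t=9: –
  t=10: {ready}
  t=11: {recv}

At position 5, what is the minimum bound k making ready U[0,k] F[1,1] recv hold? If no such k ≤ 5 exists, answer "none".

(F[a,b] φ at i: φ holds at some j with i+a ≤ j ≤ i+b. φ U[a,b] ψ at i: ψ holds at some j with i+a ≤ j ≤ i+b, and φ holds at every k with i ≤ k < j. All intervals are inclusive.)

1

Need earliest j ≥ 5 with F[1,1] recv, and ready at every k in [5,j-1].
  j=5: rhs fails.
  j=6: rhs holds; lhs holds on [5,5]. k = 1.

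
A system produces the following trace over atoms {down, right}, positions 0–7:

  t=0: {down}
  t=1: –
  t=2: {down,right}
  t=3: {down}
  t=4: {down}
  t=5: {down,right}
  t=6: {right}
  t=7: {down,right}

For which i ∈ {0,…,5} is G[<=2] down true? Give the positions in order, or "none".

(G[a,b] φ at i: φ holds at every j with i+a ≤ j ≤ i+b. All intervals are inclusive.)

2, 3

Evaluate at each i in [0,5]:
  i=0: ✗ (fails at j=1)
  i=1: ✗ (fails at j=1)
  i=2: ✓ (all of [2,4])
  i=3: ✓ (all of [3,5])
  i=4: ✗ (fails at j=6)
  i=5: ✗ (fails at j=6)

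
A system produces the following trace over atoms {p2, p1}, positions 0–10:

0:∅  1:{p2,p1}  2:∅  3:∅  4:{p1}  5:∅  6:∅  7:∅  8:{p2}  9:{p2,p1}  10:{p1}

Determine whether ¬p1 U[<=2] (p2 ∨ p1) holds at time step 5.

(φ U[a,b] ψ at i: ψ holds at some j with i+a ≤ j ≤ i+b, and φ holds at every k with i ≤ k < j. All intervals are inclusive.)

Need some j in [5,7] with (p2 ∨ p1), and ¬p1 at every k in [5,j-1].
  j=5: (p2 ∨ p1) false.
  j=6: (p2 ∨ p1) false.
  j=7: (p2 ∨ p1) false.
No j in the window works → until fails.

No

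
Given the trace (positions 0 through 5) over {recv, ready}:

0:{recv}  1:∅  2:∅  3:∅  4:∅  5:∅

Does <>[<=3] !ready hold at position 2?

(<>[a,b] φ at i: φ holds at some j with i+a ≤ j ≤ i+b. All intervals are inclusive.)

Yes

Check !ready at each j in [2,5]:
  j=2: true
  j=3: true
  j=4: true
  j=5: true
Found at j=2 → formula holds.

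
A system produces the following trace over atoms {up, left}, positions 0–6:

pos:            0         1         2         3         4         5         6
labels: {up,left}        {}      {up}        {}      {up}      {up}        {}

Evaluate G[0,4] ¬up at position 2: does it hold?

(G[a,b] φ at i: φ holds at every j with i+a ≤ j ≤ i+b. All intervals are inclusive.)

Check ¬up at every j in [2,6]:
  j=2: false
  j=3: true
  j=4: false
  j=5: false
  j=6: true
Fails at j=2 → formula fails.

False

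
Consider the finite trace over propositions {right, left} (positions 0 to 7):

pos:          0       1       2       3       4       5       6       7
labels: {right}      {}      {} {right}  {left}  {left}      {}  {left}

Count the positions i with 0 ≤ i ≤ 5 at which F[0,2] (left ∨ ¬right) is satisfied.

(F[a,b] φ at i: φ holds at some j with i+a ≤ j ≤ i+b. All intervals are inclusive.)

6

Evaluate at each i in [0,5]:
  i=0: ✓ (witness j=1)
  i=1: ✓ (witness j=1)
  i=2: ✓ (witness j=2)
  i=3: ✓ (witness j=4)
  i=4: ✓ (witness j=4)
  i=5: ✓ (witness j=5)
Positions where it holds: {0, 1, 2, 3, 4, 5} → 6.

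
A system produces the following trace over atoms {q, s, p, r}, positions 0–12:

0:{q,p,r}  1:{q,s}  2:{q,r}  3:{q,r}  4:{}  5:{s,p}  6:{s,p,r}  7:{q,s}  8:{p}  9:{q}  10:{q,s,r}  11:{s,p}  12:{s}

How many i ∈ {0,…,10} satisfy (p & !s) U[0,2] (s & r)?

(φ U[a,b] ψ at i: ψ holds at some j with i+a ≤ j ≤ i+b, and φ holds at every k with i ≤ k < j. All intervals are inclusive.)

2

Evaluate at each i in [0,10]:
  i=0: ✗ (no rhs in [0,2])
  i=1: ✗ (no rhs in [1,3])
  i=2: ✗ (no rhs in [2,4])
  i=3: ✗ (no rhs in [3,5])
  i=4: ✗ (lhs fails at k=4 before rhs at j=6)
  i=5: ✗ (lhs fails at k=5 before rhs at j=6)
  i=6: ✓ (rhs at j=6)
  i=7: ✗ (no rhs in [7,9])
  i=8: ✗ (lhs fails at k=9 before rhs at j=10)
  i=9: ✗ (lhs fails at k=9 before rhs at j=10)
  i=10: ✓ (rhs at j=10)
Positions where it holds: {6, 10} → 2.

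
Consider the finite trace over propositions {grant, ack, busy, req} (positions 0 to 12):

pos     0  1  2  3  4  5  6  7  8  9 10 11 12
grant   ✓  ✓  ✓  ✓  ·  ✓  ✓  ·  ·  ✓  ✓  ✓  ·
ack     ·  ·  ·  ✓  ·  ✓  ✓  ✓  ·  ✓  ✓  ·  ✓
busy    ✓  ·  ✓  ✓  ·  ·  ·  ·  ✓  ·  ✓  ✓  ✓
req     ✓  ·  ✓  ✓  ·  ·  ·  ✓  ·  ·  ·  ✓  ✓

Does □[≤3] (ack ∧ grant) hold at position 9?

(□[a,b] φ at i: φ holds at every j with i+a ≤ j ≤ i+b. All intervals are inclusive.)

Does not hold

Check (ack ∧ grant) at every j in [9,12]:
  j=9: true
  j=10: true
  j=11: false
  j=12: false
Fails at j=11 → formula fails.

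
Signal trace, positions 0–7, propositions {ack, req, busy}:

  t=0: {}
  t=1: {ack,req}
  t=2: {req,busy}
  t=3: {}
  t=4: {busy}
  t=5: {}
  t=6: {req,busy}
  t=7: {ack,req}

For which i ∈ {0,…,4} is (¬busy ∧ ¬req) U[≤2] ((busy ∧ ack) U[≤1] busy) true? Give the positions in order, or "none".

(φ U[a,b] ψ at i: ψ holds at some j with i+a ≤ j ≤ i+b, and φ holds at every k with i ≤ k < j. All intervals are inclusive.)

Evaluate at each i in [0,4]:
  i=0: ✗ (lhs fails at k=1 before rhs at j=2)
  i=1: ✗ (lhs fails at k=1 before rhs at j=2)
  i=2: ✓ (rhs at j=2)
  i=3: ✓ (rhs at j=4; lhs holds on [3,3])
  i=4: ✓ (rhs at j=4)

2, 3, 4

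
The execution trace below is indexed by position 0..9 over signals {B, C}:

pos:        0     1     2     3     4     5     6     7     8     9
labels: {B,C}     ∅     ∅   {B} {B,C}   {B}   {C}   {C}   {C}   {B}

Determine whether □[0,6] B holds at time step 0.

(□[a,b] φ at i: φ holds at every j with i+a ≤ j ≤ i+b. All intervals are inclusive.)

No

Check B at every j in [0,6]:
  j=0: true
  j=1: false
  j=2: false
  j=3: true
  j=4: true
  j=5: true
  j=6: false
Fails at j=1 → formula fails.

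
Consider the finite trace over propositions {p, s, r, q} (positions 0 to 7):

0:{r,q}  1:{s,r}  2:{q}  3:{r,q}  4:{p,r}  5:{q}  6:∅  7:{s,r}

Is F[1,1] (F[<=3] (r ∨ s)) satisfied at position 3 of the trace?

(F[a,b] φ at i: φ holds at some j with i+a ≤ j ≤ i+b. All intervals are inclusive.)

Check F[<=3] (r ∨ s) at each j in [4,4]:
  j=4: holds (witness at 4)
Found at j=4 → formula holds.

True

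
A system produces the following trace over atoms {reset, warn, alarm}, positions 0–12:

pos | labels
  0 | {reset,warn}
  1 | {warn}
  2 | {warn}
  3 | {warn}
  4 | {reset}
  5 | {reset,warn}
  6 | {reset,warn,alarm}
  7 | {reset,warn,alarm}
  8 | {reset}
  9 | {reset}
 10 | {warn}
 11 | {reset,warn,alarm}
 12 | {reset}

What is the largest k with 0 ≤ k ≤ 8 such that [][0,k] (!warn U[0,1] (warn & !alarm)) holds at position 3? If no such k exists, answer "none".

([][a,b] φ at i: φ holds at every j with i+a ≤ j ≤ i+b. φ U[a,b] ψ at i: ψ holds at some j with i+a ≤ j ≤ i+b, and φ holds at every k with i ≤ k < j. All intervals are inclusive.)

(!warn U[0,1] (warn & !alarm)) must hold from j=3 onward; find where it first fails.
  j=3: holds
  j=4: holds
  j=5: holds
  j=6: fails
Holds on [3,5], so largest k = 2.

2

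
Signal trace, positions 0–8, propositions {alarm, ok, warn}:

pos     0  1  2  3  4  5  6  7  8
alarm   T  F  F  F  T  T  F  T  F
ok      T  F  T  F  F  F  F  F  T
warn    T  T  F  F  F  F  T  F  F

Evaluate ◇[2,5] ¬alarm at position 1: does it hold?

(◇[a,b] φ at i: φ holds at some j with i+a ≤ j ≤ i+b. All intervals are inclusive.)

Check ¬alarm at each j in [3,6]:
  j=3: true
  j=4: false
  j=5: false
  j=6: true
Found at j=3 → formula holds.

True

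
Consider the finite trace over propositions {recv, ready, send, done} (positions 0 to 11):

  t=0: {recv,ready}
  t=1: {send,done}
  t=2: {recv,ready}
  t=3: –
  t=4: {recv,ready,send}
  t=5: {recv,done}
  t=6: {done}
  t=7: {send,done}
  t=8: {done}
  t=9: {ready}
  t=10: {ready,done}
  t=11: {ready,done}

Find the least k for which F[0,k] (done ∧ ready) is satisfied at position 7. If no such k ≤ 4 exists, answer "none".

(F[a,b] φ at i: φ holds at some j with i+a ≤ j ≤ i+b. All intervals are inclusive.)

3

Scan j = 7,8,… for (done ∧ ready):
  j=7: fails
  j=8: fails
  j=9: fails
  j=10: holds
First hit at j=10, so smallest k = 10-7 = 3.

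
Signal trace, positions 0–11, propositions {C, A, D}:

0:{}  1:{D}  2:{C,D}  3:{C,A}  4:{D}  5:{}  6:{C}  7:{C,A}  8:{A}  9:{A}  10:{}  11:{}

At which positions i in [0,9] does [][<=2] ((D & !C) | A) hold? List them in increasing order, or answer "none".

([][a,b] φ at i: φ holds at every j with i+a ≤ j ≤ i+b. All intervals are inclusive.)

7

Evaluate at each i in [0,9]:
  i=0: ✗ (fails at j=0)
  i=1: ✗ (fails at j=2)
  i=2: ✗ (fails at j=2)
  i=3: ✗ (fails at j=5)
  i=4: ✗ (fails at j=5)
  i=5: ✗ (fails at j=5)
  i=6: ✗ (fails at j=6)
  i=7: ✓ (all of [7,9])
  i=8: ✗ (fails at j=10)
  i=9: ✗ (fails at j=10)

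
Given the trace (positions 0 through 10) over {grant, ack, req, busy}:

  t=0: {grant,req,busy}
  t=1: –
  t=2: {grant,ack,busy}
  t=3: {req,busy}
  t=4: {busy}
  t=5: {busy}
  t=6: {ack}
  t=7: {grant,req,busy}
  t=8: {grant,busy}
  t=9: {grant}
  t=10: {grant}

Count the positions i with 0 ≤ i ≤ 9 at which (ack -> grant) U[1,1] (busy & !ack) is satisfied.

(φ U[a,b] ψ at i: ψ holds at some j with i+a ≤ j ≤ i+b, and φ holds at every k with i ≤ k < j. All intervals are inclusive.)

4

Evaluate at each i in [0,9]:
  i=0: ✗ (no rhs in [1,1])
  i=1: ✗ (no rhs in [2,2])
  i=2: ✓ (rhs at j=3; lhs holds on [2,2])
  i=3: ✓ (rhs at j=4; lhs holds on [3,3])
  i=4: ✓ (rhs at j=5; lhs holds on [4,4])
  i=5: ✗ (no rhs in [6,6])
  i=6: ✗ (lhs fails at k=6 before rhs at j=7)
  i=7: ✓ (rhs at j=8; lhs holds on [7,7])
  i=8: ✗ (no rhs in [9,9])
  i=9: ✗ (no rhs in [10,10])
Positions where it holds: {2, 3, 4, 7} → 4.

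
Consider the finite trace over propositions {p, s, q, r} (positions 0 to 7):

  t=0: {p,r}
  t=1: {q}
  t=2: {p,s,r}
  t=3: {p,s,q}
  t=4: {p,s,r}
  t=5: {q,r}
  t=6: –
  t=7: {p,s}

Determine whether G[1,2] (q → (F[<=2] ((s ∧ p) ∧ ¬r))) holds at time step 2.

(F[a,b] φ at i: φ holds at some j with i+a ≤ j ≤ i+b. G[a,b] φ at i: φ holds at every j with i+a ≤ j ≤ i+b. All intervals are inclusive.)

Check (q → (F[<=2] ((s ∧ p) ∧ ¬r))) at every j in [3,4]:
  j=3: antecedent true; consequent holds (witness at 3) → ✓
  j=4: antecedent false → ✓
All positions satisfy it → formula holds.

Yes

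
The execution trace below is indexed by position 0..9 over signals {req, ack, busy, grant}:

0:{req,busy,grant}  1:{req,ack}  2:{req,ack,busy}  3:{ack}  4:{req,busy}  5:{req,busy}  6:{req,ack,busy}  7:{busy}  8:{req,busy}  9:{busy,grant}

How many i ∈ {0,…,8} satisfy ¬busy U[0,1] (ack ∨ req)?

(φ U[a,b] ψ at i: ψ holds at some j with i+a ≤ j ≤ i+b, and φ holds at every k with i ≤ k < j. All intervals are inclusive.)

Evaluate at each i in [0,8]:
  i=0: ✓ (rhs at j=0)
  i=1: ✓ (rhs at j=1)
  i=2: ✓ (rhs at j=2)
  i=3: ✓ (rhs at j=3)
  i=4: ✓ (rhs at j=4)
  i=5: ✓ (rhs at j=5)
  i=6: ✓ (rhs at j=6)
  i=7: ✗ (lhs fails at k=7 before rhs at j=8)
  i=8: ✓ (rhs at j=8)
Positions where it holds: {0, 1, 2, 3, 4, 5, 6, 8} → 8.

8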